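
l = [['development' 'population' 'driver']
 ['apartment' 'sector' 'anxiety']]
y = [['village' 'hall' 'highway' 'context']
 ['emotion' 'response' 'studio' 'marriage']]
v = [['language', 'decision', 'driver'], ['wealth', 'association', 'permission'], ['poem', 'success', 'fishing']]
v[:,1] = ['decision', 'association', 'success']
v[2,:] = ['poem', 'success', 'fishing']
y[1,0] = 'emotion'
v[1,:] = ['wealth', 'association', 'permission']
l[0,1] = 'population'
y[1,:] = ['emotion', 'response', 'studio', 'marriage']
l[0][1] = 'population'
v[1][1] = 'association'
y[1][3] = 'marriage'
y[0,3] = 'context'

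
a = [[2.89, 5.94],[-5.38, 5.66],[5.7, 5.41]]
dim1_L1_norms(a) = [8.83, 11.04, 11.11]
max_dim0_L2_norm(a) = 9.83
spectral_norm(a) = 10.26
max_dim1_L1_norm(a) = 11.11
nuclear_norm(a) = 18.08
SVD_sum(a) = [[2.93, 5.92],[1.19, 2.41],[3.27, 6.61]] + [[-0.04, 0.02], [-6.57, 3.25], [2.43, -1.20]]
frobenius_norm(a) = 12.90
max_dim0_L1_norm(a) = 17.01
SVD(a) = [[-0.64, -0.01], [-0.26, -0.94], [-0.72, 0.35]] @ diag([10.260126008761878, 7.816880086346986]) @ [[-0.44, -0.9], [0.9, -0.44]]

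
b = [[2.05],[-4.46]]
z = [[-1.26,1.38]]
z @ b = [[-8.74]]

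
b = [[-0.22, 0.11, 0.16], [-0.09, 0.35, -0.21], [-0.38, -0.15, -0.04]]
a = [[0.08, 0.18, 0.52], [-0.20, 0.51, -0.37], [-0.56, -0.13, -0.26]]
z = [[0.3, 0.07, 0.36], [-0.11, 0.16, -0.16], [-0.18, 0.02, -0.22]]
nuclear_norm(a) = 1.77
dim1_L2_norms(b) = [0.29, 0.42, 0.41]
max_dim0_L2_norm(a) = 0.69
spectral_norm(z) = 0.58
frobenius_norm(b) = 0.66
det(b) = 0.04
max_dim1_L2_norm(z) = 0.47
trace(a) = 0.33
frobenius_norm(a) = 1.07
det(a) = 0.18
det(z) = 0.00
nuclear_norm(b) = 1.09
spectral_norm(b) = 0.45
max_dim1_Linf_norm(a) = 0.56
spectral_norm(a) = 0.83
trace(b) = 0.09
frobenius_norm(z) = 0.61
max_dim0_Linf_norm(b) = 0.38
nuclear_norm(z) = 0.76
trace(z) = 0.24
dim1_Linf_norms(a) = [0.52, 0.51, 0.56]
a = b + z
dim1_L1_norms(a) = [0.78, 1.08, 0.95]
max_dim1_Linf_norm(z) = 0.36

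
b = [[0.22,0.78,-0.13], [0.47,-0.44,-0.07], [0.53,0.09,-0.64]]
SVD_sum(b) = [[0.38, 0.36, -0.37], [0.04, 0.04, -0.04], [0.44, 0.41, -0.43]] + [[-0.24, 0.41, 0.14], [0.3, -0.5, -0.17], [0.18, -0.3, -0.1]] + [[0.09, 0.02, 0.1], [0.12, 0.02, 0.15], [-0.09, -0.02, -0.10]]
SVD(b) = [[-0.65,0.57,-0.5], [-0.08,-0.7,-0.71], [-0.75,-0.42,0.5]] @ diag([0.9789329765025846, 0.8709625319330238, 0.27352238571021337]) @ [[-0.59, -0.56, 0.58], [-0.49, 0.82, 0.28], [-0.64, -0.12, -0.76]]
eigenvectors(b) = [[-0.83, -0.34, 0.14], [-0.38, 0.57, 0.02], [-0.41, 0.75, 0.99]]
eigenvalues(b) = [0.51, -0.81, -0.56]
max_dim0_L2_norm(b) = 0.9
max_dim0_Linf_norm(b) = 0.78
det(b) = 0.23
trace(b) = -0.86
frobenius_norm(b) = 1.34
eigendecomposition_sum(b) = [[0.40, 0.32, -0.06],[0.18, 0.15, -0.03],[0.20, 0.16, -0.03]] + [[-0.17, 0.36, 0.02],[0.29, -0.6, -0.03],[0.38, -0.79, -0.04]] + [[-0.01, 0.10, -0.08],[-0.00, 0.02, -0.01],[-0.05, 0.72, -0.57]]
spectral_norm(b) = 0.98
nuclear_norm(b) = 2.12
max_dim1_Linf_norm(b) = 0.78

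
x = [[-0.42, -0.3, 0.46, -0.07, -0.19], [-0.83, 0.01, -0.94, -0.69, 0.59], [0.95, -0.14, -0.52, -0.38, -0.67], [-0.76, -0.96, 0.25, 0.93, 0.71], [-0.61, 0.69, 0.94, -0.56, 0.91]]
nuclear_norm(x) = 6.35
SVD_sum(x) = [[-0.24, -0.01, 0.12, 0.04, 0.21], [-0.37, -0.02, 0.19, 0.05, 0.33], [0.89, 0.05, -0.46, -0.13, -0.79], [-0.82, -0.05, 0.42, 0.12, 0.73], [-0.85, -0.05, 0.44, 0.13, 0.76]] + [[0.01, -0.11, 0.01, 0.13, -0.03], [-0.03, 0.45, -0.04, -0.52, 0.11], [-0.00, 0.05, -0.00, -0.06, 0.01], [0.05, -0.77, 0.06, 0.88, -0.18], [-0.04, 0.63, -0.05, -0.73, 0.15]] + [[0.06, 0.06, 0.17, 0.03, -0.03], [-0.4, -0.38, -1.11, -0.19, 0.2], [-0.05, -0.04, -0.13, -0.02, 0.02], [-0.09, -0.09, -0.25, -0.04, 0.04], [0.19, 0.18, 0.54, 0.09, -0.1]] + [[-0.24, -0.24, 0.16, -0.27, -0.34], [-0.03, -0.03, 0.02, -0.04, -0.04], [-0.04, -0.04, 0.02, -0.04, -0.05], [0.03, 0.03, -0.02, 0.03, 0.04], [0.02, 0.02, -0.01, 0.02, 0.02]] + [[-0.01, 0.01, -0.00, 0.01, -0.01], [0.0, -0.0, 0.00, -0.00, 0.0], [0.14, -0.16, 0.05, -0.13, 0.14], [0.08, -0.09, 0.03, -0.07, 0.07], [0.08, -0.09, 0.03, -0.07, 0.08]]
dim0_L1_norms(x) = [3.57, 2.1, 3.11, 2.63, 3.07]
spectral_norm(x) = 2.24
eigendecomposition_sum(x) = [[0.10+0.00j, (-0.27+0j), (0.14-0j), 0.31+0.00j, -0.09+0.00j], [-0.27-0.00j, (0.76-0j), (-0.4+0j), (-0.86-0j), (0.26-0j)], [0.13+0.00j, -0.38+0.00j, 0.20-0.00j, (0.44+0j), (-0.13+0j)], [(0.06+0j), (-0.18+0j), 0.10-0.00j, 0.21+0.00j, (-0.06+0j)], [(-0.25-0j), (0.72-0j), -0.38+0.00j, (-0.82-0j), 0.25-0.00j]] + [[0.12-0.01j, (0.08-0.06j), -0.01+0.23j, -0.20+0.09j, -0.10+0.20j], [-0.14-0.01j, (-0.1+0.05j), (0.05-0.26j), (0.25-0.08j), (0.15-0.22j)], [(0.18+0.04j), (0.15-0.05j), -0.12+0.34j, -0.34+0.05j, (-0.24+0.26j)], [-0.23-0.09j, (-0.2+0.03j), 0.22-0.41j, (0.45+0.01j), 0.36-0.29j], [0.05-0.22j, (-0.05-0.18j), (0.4+0.14j), 0.06+0.41j, 0.30+0.28j]] + [[(0.12+0.01j), (0.08+0.06j), (-0.01-0.23j), (-0.2-0.09j), (-0.1-0.2j)], [(-0.14+0.01j), (-0.1-0.05j), (0.05+0.26j), (0.25+0.08j), (0.15+0.22j)], [(0.18-0.04j), (0.15+0.05j), -0.12-0.34j, (-0.34-0.05j), -0.24-0.26j], [-0.23+0.09j, (-0.2-0.03j), 0.22+0.41j, 0.45-0.01j, 0.36+0.29j], [(0.05+0.22j), (-0.05+0.18j), (0.4-0.14j), 0.06-0.41j, 0.30-0.28j]] + [[(-0.38-0.03j), (-0.09-0.22j), (0.17-0.33j), (0.01-0.15j), (0.05+0.01j)], [-0.14+0.41j, (-0.27+0.04j), -0.32-0.28j, -0.16-0.05j, 0.02-0.05j], [0.22+0.17j, (-0.03+0.18j), (-0.24+0.14j), (-0.06+0.09j), -0.03-0.02j], [-0.18+0.24j, (-0.19-0.03j), (-0.15-0.25j), (-0.09-0.07j), (0.02-0.03j)], [-0.23-0.19j, 0.04-0.18j, 0.26-0.14j, 0.07-0.09j, 0.03+0.03j]] + [[-0.38+0.03j, -0.09+0.22j, (0.17+0.33j), (0.01+0.15j), (0.05-0.01j)],[-0.14-0.41j, -0.27-0.04j, -0.32+0.28j, -0.16+0.05j, 0.02+0.05j],[0.22-0.17j, -0.03-0.18j, (-0.24-0.14j), (-0.06-0.09j), (-0.03+0.02j)],[-0.18-0.24j, (-0.19+0.03j), -0.15+0.25j, (-0.09+0.07j), 0.02+0.03j],[(-0.23+0.19j), 0.04+0.18j, (0.26+0.14j), 0.07+0.09j, 0.03-0.03j]]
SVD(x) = [[-0.15, 0.10, -0.14, -0.97, -0.04],[-0.24, -0.41, 0.87, -0.13, 0.01],[0.58, -0.05, 0.1, -0.15, 0.80],[-0.53, 0.7, 0.19, 0.11, 0.42],[-0.55, -0.57, -0.42, 0.06, 0.43]] @ diag([2.2360770344993637, 1.697827009887301, 1.4629651037322493, 0.5904507429640531, 0.36639318453891245]) @ [[0.69, 0.04, -0.36, -0.10, -0.62], [0.04, -0.65, 0.05, 0.75, -0.15], [-0.32, -0.3, -0.87, -0.15, 0.16], [0.43, 0.42, -0.27, 0.48, 0.59], [0.49, -0.56, 0.18, -0.43, 0.48]]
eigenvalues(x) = [(1.51+0j), (0.65+0.67j), (0.65-0.67j), (-0.95+0.11j), (-0.95-0.11j)]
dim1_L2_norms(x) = [0.72, 1.55, 1.34, 1.71, 1.7]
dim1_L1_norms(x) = [1.44, 3.06, 2.66, 3.61, 3.71]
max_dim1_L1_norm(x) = 3.71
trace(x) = 0.91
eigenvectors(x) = [[-0.24+0.00j, (-0.25+0.12j), -0.25-0.12j, (0.13+0.48j), 0.13-0.48j], [0.65+0.00j, 0.31-0.10j, (0.31+0.1j), (0.57+0j), (0.57-0j)], [(-0.33+0j), -0.44+0.06j, (-0.44-0.06j), 0.11-0.35j, (0.11+0.35j)], [(-0.16+0j), (0.58+0j), 0.58-0.00j, 0.37+0.12j, (0.37-0.12j)], [(0.62+0j), (0.08+0.52j), 0.08-0.52j, (-0.14+0.36j), -0.14-0.36j]]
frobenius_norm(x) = 3.24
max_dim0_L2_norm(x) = 1.65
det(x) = 1.20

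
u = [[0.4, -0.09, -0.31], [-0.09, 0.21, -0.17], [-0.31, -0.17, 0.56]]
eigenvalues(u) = [0.81, 0.35, 0.0]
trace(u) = 1.17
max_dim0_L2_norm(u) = 0.66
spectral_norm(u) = 0.81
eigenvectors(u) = [[-0.58, 0.61, -0.55], [-0.14, -0.74, -0.66], [0.81, 0.3, -0.51]]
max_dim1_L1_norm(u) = 1.04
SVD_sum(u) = [[0.27,0.07,-0.38], [0.07,0.02,-0.09], [-0.38,-0.09,0.53]] + [[0.13,-0.16,0.07], [-0.16,0.19,-0.08], [0.07,-0.08,0.03]] + [[0.0, 0.00, 0.00], [0.00, 0.0, 0.00], [0.00, 0.00, 0.00]]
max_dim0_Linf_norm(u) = 0.56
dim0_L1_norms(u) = [0.8, 0.47, 1.04]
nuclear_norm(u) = 1.17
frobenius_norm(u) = 0.89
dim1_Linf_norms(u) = [0.4, 0.21, 0.56]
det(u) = 0.00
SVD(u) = [[-0.58, 0.61, 0.55],  [-0.14, -0.74, 0.66],  [0.81, 0.3, 0.51]] @ diag([0.8114920407351959, 0.3540634321733331, 0.004444527091471088]) @ [[-0.58, -0.14, 0.81], [0.61, -0.74, 0.30], [0.55, 0.66, 0.51]]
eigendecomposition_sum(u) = [[0.27, 0.07, -0.38], [0.07, 0.02, -0.09], [-0.38, -0.09, 0.53]] + [[0.13, -0.16, 0.07], [-0.16, 0.19, -0.08], [0.07, -0.08, 0.03]] + [[0.0, 0.00, 0.0], [0.0, 0.0, 0.0], [0.0, 0.0, 0.0]]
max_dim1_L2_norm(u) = 0.66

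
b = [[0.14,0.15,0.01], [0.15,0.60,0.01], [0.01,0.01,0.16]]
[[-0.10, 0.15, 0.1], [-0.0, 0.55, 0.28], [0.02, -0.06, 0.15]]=b@[[-0.96, 0.14, 0.23],[0.23, 0.89, 0.39],[0.15, -0.43, 0.89]]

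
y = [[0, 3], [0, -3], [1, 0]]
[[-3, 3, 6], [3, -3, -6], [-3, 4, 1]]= y @ [[-3, 4, 1], [-1, 1, 2]]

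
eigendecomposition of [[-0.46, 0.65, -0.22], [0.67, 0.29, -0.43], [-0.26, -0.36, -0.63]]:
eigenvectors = [[-0.47, -0.78, 0.49], [-0.83, 0.24, 0.05], [0.29, -0.58, 0.87]]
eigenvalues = [0.82, -0.83, -0.79]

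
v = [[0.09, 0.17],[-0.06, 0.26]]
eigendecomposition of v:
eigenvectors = [[(0.86+0j), (0.86-0j)], [0.43+0.28j, 0.43-0.28j]]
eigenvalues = [(0.18+0.05j), (0.18-0.05j)]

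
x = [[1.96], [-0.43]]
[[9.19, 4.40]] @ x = [[16.12]]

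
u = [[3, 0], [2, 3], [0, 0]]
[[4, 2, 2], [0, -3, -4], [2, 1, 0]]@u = [[16, 6], [-6, -9], [8, 3]]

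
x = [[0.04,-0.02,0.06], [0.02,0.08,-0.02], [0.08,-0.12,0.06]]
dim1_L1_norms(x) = [0.12, 0.12, 0.26]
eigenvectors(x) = [[0.57,-0.70,0.57], [-0.24,-0.34,-0.1], [-0.79,-0.63,0.82]]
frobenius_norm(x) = 0.19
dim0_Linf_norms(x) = [0.08, 0.12, 0.06]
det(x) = -0.00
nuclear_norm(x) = 0.28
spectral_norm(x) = 0.18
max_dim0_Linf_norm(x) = 0.12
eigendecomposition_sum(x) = [[-0.01,  0.01,  0.01],  [0.01,  -0.0,  -0.0],  [0.02,  -0.01,  -0.02]] + [[0.04,0.12,-0.01], [0.02,0.06,-0.0], [0.03,0.11,-0.01]] + [[0.02, -0.15, 0.06], [-0.00, 0.03, -0.01], [0.03, -0.21, 0.08]]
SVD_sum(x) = [[0.03, -0.05, 0.03],  [-0.03, 0.05, -0.03],  [0.07, -0.12, 0.07]] + [[0.03, 0.02, 0.01], [0.04, 0.03, 0.02], [0.01, 0.0, 0.00]] + [[-0.01, 0.00, 0.02],[0.01, -0.00, -0.01],[0.01, -0.00, -0.01]]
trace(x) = 0.18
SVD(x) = [[-0.34,  -0.57,  -0.75], [0.36,  -0.81,  0.46], [-0.87,  -0.11,  0.48]] @ diag([0.17798622433895764, 0.06735980207319155, 0.03136177626064407]) @ [[-0.43, 0.79, -0.45], [-0.71, -0.6, -0.37], [0.56, -0.16, -0.82]]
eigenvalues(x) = [-0.03, 0.08, 0.13]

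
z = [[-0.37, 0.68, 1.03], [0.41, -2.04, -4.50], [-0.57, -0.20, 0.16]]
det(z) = 0.87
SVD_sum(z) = [[-0.12, 0.52, 1.13], [0.49, -2.07, -4.48], [-0.01, 0.05, 0.11]] + [[-0.18,-0.05,0.01], [-0.06,-0.02,0.00], [-0.58,-0.18,0.02]] + [[-0.07,0.21,-0.11], [-0.02,0.05,-0.03], [0.02,-0.07,0.04]]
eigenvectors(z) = [[-0.08, -0.65, -0.35], [-0.86, 0.71, 0.94], [0.5, -0.27, -0.01]]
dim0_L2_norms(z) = [0.79, 2.16, 4.62]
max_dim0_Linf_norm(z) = 4.5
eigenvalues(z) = [0.59, -0.68, -2.17]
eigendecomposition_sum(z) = [[0.04, 0.02, -0.06], [0.46, 0.17, -0.66], [-0.27, -0.10, 0.38]] + [[-0.73, -0.28, -0.59],[0.79, 0.3, 0.64],[-0.31, -0.12, -0.25]] + [[0.32, 0.94, 1.68], [-0.85, -2.51, -4.48], [0.01, 0.01, 0.03]]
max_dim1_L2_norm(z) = 4.96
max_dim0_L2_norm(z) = 4.62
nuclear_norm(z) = 6.02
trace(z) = -2.25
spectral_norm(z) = 5.11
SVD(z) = [[-0.24,-0.29,-0.92], [0.97,-0.10,-0.23], [-0.02,-0.95,0.31]] @ diag([5.113744672287848, 0.6395778351124097, 0.26637496031078595]) @ [[0.10, -0.42, -0.9], [0.96, 0.29, -0.03], [0.28, -0.86, 0.43]]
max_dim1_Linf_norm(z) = 4.5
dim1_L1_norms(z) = [2.08, 6.95, 0.93]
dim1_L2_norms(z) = [1.29, 4.96, 0.62]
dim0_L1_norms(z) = [1.35, 2.92, 5.69]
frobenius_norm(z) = 5.16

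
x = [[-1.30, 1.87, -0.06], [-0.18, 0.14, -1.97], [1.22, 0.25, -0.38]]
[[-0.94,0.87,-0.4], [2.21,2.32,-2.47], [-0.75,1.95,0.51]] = x @ [[-0.75, 1.0, 0.73], [-1.06, 1.12, 0.33], [-1.13, -1.19, 1.21]]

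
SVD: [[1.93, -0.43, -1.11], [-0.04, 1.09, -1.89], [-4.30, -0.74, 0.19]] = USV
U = [[-0.42, -0.21, 0.88], [-0.09, -0.96, -0.27], [0.90, -0.19, 0.39]]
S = [4.8, 2.21, 1.04]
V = [[-0.98, -0.12, 0.17],[0.2, -0.37, 0.91],[0.05, -0.92, -0.39]]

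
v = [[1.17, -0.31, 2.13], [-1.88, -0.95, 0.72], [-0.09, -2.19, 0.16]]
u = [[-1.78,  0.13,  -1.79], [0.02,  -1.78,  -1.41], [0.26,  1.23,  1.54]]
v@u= [[-1.54,  3.32,  1.62], [3.51,  2.33,  5.81], [0.16,  4.08,  3.50]]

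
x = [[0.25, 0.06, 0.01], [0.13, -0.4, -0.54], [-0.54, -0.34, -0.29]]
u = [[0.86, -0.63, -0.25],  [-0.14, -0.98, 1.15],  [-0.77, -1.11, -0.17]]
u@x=[[0.27,0.39,0.42], [-0.78,-0.01,0.19], [-0.25,0.46,0.64]]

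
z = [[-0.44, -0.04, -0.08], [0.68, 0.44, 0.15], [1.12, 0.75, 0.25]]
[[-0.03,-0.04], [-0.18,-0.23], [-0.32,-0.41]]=z@[[0.26, 0.33], [-0.56, -0.71], [-0.76, -0.97]]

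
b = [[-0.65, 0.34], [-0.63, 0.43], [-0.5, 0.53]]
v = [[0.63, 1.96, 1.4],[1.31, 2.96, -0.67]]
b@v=[[0.04,  -0.27,  -1.14], [0.17,  0.04,  -1.17], [0.38,  0.59,  -1.06]]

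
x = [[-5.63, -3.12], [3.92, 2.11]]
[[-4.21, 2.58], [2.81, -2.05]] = x @ [[-0.36, -2.72], [2.0, 4.08]]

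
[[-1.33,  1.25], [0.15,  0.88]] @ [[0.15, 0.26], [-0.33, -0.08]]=[[-0.61, -0.45],[-0.27, -0.03]]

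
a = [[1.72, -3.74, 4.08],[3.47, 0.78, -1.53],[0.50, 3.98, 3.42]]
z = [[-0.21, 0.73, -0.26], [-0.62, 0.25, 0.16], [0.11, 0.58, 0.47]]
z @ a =[[2.04, 0.32, -2.86], [-0.12, 3.15, -2.36], [2.44, 1.91, 1.17]]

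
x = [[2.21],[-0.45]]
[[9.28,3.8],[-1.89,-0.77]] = x @ [[4.2, 1.72]]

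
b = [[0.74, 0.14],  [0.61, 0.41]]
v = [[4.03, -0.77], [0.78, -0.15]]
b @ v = [[3.09,-0.59], [2.78,-0.53]]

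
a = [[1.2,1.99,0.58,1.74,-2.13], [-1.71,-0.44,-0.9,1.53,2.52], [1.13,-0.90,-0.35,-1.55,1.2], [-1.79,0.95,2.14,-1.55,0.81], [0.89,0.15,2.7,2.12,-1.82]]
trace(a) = -2.96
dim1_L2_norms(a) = [3.65, 3.55, 2.46, 3.43, 3.99]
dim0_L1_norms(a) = [6.72, 4.43, 6.67, 8.49, 8.48]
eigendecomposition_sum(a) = [[(0.17+0.3j), 0.23-0.38j, 0.59-0.17j, (0.46+0.71j), (-0.8-0.19j)],[(0.16-0.39j), (-0.54+0.09j), -0.62-0.43j, (0.31-0.99j), 0.45+0.90j],[-0.19-0.30j, (-0.21+0.41j), -0.61+0.21j, (-0.53-0.71j), (0.84+0.14j)],[(-0.36+0.42j), 0.71+0.12j, (0.59+0.79j), (-0.8+1.1j), -0.18-1.31j],[0.39+0.35j, (0.14-0.66j), (0.77-0.53j), 1.01+0.79j, -1.24+0.12j]] + [[0.17-0.30j,0.23+0.38j,(0.59+0.17j),0.46-0.71j,-0.80+0.19j], [0.16+0.39j,-0.54-0.09j,-0.62+0.43j,0.31+0.99j,0.45-0.90j], [(-0.19+0.3j),(-0.21-0.41j),(-0.61-0.21j),-0.53+0.71j,(0.84-0.14j)], [-0.36-0.42j,(0.71-0.12j),(0.59-0.79j),(-0.8-1.1j),(-0.18+1.31j)], [(0.39-0.35j),(0.14+0.66j),0.77+0.53j,1.01-0.79j,-1.24-0.12j]] + [[0.24+0.96j, 0.64-0.16j, -0.61+0.03j, (0.3-0.3j), (-0.38-0.61j)],[-1.16+0.33j, 0.22+0.77j, -0.06-0.74j, 0.38+0.36j, 0.73-0.49j],[0.62-0.49j, (-0.33-0.41j), (0.23+0.43j), (-0.32-0.12j), (-0.32+0.48j)],[(-0.63-0.44j), (-0.29+0.42j), (0.34-0.33j), -0.02+0.33j, (0.53+0.16j)],[(-0.18-0.33j), (-0.22+0.12j), 0.22-0.07j, (-0.08+0.14j), 0.20+0.18j]] + [[(0.24-0.96j), (0.64+0.16j), -0.61-0.03j, (0.3+0.3j), -0.38+0.61j],[(-1.16-0.33j), 0.22-0.77j, (-0.06+0.74j), (0.38-0.36j), (0.73+0.49j)],[0.62+0.49j, (-0.33+0.41j), 0.23-0.43j, (-0.32+0.12j), (-0.32-0.48j)],[(-0.63+0.44j), -0.29-0.42j, 0.34+0.33j, (-0.02-0.33j), (0.53-0.16j)],[(-0.18+0.33j), (-0.22-0.12j), 0.22+0.07j, -0.08-0.14j, 0.20-0.18j]] + [[(0.4-0j), 0.26+0.00j, (0.61-0j), (0.21+0j), (0.22+0j)], [0.30-0.00j, 0.20+0.00j, 0.47-0.00j, 0.16+0.00j, (0.17+0j)], [0.27-0.00j, 0.18+0.00j, 0.41-0.00j, (0.14+0j), 0.15+0.00j], [(0.18-0j), (0.12+0j), 0.28-0.00j, (0.1+0j), (0.1+0j)], [0.47-0.00j, 0.31+0.00j, 0.73-0.00j, 0.25+0.00j, 0.27+0.00j]]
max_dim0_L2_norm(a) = 4.04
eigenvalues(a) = [(-3.02+1.83j), (-3.02-1.83j), (0.85+2.68j), (0.85-2.68j), (1.37+0j)]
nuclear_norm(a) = 15.45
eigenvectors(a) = [[0.12-0.32j, (0.12+0.32j), (0.02-0.51j), 0.02+0.51j, 0.52+0.00j], [-0.40+0.13j, -0.40-0.13j, (0.62+0j), 0.62-0.00j, (0.4+0j)], [-0.11+0.34j, (-0.11-0.34j), -0.38+0.16j, -0.38-0.16j, (0.35+0j)], [(0.55+0j), 0.55-0.00j, 0.25+0.30j, (0.25-0.3j), 0.24+0.00j], [(0.02-0.52j), 0.02+0.52j, 0.04+0.19j, 0.04-0.19j, 0.62+0.00j]]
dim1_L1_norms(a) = [7.64, 7.1, 5.13, 7.24, 7.68]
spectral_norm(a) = 5.61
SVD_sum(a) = [[1.12, 0.96, 1.36, 1.48, -2.31], [-0.69, -0.59, -0.84, -0.91, 1.42], [-0.5, -0.43, -0.6, -0.66, 1.03], [-0.23, -0.20, -0.28, -0.30, 0.47], [1.18, 1.01, 1.43, 1.56, -2.43]] + [[0.23, -0.11, -0.36, 0.15, -0.05], [0.10, -0.05, -0.16, 0.07, -0.02], [0.19, -0.09, -0.30, 0.13, -0.04], [-1.62, 0.77, 2.56, -1.09, 0.34], [-0.39, 0.18, 0.61, -0.26, 0.08]] + [[-0.15, 0.02, -0.01, 0.25, 0.09], [-1.38, 0.19, -0.05, 2.31, 0.85], [0.74, -0.1, 0.03, -1.23, -0.45], [0.06, -0.01, 0.00, -0.1, -0.04], [-0.34, 0.05, -0.01, 0.57, 0.21]] + [[-0.33, 0.79, -0.5, -0.19, -0.24], [0.07, -0.16, 0.10, 0.04, 0.05], [0.28, -0.67, 0.42, 0.16, 0.2], [-0.12, 0.28, -0.18, -0.07, -0.09], [0.46, -1.08, 0.68, 0.25, 0.33]] + [[0.34, 0.32, 0.09, 0.04, 0.37],  [0.19, 0.18, 0.05, 0.02, 0.21],  [0.42, 0.39, 0.11, 0.05, 0.46],  [0.11, 0.11, 0.03, 0.01, 0.12],  [-0.01, -0.01, -0.00, -0.0, -0.01]]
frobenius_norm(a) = 7.72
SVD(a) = [[-0.61,0.13,-0.09,0.52,-0.58], [0.37,0.06,-0.86,-0.11,-0.33], [0.27,0.11,0.46,-0.44,-0.72], [0.12,-0.96,0.04,0.18,-0.19], [-0.64,-0.23,-0.21,-0.70,0.02]] @ diag([5.609336334443629, 3.48252041485477, 3.3015277863105403, 2.013560267258415, 1.0397051377904742]) @ [[-0.33, -0.28, -0.4, -0.44, 0.68], [0.49, -0.23, -0.77, 0.33, -0.1], [0.49, -0.07, 0.02, -0.82, -0.3], [-0.32, 0.76, -0.48, -0.18, -0.23], [-0.56, -0.53, -0.14, -0.07, -0.62]]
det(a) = 135.02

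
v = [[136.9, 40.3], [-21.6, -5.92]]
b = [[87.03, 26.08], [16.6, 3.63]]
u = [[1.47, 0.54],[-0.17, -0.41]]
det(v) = 60.03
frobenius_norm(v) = 144.46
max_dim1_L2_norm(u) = 1.57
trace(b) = 90.66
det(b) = -117.01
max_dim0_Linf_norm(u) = 1.47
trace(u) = 1.06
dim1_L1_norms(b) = [113.11, 20.23]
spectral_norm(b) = 92.42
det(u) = -0.51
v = u @ b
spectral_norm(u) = 1.60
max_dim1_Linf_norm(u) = 1.47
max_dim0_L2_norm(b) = 88.6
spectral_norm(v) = 144.45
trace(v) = 130.98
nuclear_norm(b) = 93.69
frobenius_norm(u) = 1.63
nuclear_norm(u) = 1.92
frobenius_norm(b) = 92.43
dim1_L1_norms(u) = [2.01, 0.58]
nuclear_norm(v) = 144.87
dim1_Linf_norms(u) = [1.47, 0.41]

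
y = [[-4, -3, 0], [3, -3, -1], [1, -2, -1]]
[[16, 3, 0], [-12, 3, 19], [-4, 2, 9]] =y@[[-4, 0, 3], [0, -1, -4], [0, 0, 2]]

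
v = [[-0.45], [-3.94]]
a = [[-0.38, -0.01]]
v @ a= [[0.17, 0.00], [1.5, 0.04]]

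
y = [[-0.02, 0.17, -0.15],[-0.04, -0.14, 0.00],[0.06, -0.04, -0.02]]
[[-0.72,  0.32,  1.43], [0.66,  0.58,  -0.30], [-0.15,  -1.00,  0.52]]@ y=[[0.09, -0.22, 0.08], [-0.05, 0.04, -0.09], [0.07, 0.09, 0.01]]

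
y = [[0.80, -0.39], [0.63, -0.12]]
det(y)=0.150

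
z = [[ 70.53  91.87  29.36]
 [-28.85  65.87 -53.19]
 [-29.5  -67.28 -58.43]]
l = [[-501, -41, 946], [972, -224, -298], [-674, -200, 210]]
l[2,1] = -200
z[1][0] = -28.85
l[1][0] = 972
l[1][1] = -224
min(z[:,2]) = -58.43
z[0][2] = 29.36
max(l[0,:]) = 946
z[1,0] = -28.85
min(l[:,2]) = -298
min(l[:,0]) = -674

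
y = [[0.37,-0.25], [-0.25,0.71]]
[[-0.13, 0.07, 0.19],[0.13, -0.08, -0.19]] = y @ [[-0.30, 0.16, 0.43],[0.08, -0.05, -0.12]]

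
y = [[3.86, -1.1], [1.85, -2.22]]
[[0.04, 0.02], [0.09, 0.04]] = y @ [[-0.0,-0.00], [-0.04,-0.02]]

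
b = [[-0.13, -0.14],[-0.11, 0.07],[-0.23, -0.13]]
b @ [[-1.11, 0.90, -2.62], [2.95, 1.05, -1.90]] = [[-0.27, -0.26, 0.61], [0.33, -0.03, 0.16], [-0.13, -0.34, 0.85]]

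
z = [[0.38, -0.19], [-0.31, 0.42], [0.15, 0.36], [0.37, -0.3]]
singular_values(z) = [0.82, 0.4]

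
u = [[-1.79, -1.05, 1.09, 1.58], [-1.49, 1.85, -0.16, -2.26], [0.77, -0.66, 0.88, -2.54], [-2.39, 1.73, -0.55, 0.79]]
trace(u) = 1.73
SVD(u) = [[-0.48, 0.26, -0.81, -0.19], [0.04, -0.84, -0.17, -0.52], [0.61, -0.19, -0.55, 0.54], [-0.63, -0.44, 0.08, 0.64]] @ diag([4.126912515621632, 3.8858296778098866, 2.1264752474107715, 0.004881148097464964]) @ [[0.67, -0.22, 0.08, -0.7], [0.43, -0.63, 0.13, 0.63], [0.52, 0.49, -0.65, 0.26], [-0.30, -0.56, -0.74, -0.20]]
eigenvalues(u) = [(1.5+1.67j), (1.5-1.67j), (-1.24+0j), (-0.03+0j)]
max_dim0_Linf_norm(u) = 2.54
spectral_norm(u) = 4.13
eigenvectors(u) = [[0.04+0.01j, 0.04-0.01j, 0.63+0.00j, 0.31+0.00j], [(-0.39+0.43j), (-0.39-0.43j), 0.58+0.00j, 0.56+0.00j], [-0.69+0.00j, (-0.69-0j), (0.37+0j), 0.74+0.00j], [(0.28+0.34j), 0.28-0.34j, (0.35+0j), (0.21+0j)]]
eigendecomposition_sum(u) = [[(-0.06+0.02j), 0.04-0.12j, -0.02+0.05j, 0.06+0.10j],[0.02-0.96j, (1.43+1.33j), (-0.59-0.68j), (-1.78+0.27j)],[(0.87-0.76j), -0.02+2.34j, (0.13-1.07j), -1.67-1.36j],[(-0.73-0.13j), 1.18-0.94j, (-0.59+0.37j), -0.01+1.39j]] + [[(-0.06-0.02j), 0.04+0.12j, -0.02-0.05j, 0.06-0.10j], [(0.02+0.96j), 1.43-1.33j, -0.59+0.68j, -1.78-0.27j], [0.87+0.76j, (-0.02-2.34j), (0.13+1.07j), -1.67+1.36j], [-0.73+0.13j, 1.18+0.94j, (-0.59-0.37j), (-0.01-1.39j)]] + [[-1.68+0.00j, (-1.15+0j), 1.16-0.00j, (1.48-0j)], [(-1.55+0j), -1.06+0.00j, 1.07-0.00j, 1.36-0.00j], [(-0.99+0j), -0.68+0.00j, (0.68-0j), (0.87-0j)], [-0.93+0.00j, -0.64+0.00j, 0.65-0.00j, 0.82-0.00j]] + [[0.01-0.00j, 0.02-0.00j, (-0.02+0j), (-0.03+0j)], [(0.02-0j), (0.04-0j), -0.04+0.00j, -0.05+0.00j], [0.02-0.00j, 0.06-0.00j, -0.06+0.00j, (-0.07+0j)], [(0.01-0j), (0.02-0j), (-0.02+0j), (-0.02+0j)]]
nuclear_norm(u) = 10.14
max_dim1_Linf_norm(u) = 2.54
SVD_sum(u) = [[-1.33, 0.44, -0.17, 1.4],[0.12, -0.04, 0.01, -0.12],[1.69, -0.55, 0.21, -1.77],[-1.73, 0.57, -0.22, 1.82]] + [[0.44, -0.65, 0.13, 0.64], [-1.41, 2.07, -0.42, -2.04], [-0.32, 0.46, -0.09, -0.46], [-0.74, 1.08, -0.22, -1.07]] + [[-0.90,  -0.84,  1.13,  -0.46], [-0.19,  -0.18,  0.24,  -0.1], [-0.61,  -0.57,  0.76,  -0.31], [0.09,  0.08,  -0.11,  0.04]] + [[0.0, 0.0, 0.00, 0.0],[0.00, 0.0, 0.0, 0.0],[-0.00, -0.0, -0.00, -0.0],[-0.00, -0.00, -0.0, -0.00]]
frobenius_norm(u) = 6.05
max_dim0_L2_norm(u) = 3.83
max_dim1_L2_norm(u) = 3.28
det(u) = 0.17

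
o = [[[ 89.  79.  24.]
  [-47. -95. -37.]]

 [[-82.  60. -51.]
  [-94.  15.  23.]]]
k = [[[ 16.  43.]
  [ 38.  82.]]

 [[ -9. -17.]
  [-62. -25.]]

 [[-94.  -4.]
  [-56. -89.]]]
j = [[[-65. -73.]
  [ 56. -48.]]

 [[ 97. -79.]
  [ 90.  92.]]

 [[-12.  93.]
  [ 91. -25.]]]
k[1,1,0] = -62.0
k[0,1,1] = 82.0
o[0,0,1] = 79.0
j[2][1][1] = -25.0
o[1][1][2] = 23.0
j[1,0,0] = 97.0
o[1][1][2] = 23.0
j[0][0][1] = -73.0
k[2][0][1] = -4.0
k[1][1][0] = -62.0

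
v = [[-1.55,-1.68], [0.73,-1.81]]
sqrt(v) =[[0.57, -2.07], [0.90, 0.24]]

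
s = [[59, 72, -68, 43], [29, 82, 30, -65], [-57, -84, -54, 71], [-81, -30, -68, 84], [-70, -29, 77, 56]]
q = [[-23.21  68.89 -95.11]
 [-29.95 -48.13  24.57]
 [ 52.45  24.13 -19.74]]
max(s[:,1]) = 82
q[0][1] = 68.89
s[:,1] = [72, 82, -84, -30, -29]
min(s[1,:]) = -65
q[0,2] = -95.11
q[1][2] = 24.57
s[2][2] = -54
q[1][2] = 24.57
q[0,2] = -95.11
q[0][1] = 68.89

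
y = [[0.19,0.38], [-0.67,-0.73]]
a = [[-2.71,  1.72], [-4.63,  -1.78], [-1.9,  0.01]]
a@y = [[-1.67, -2.29], [0.31, -0.46], [-0.37, -0.73]]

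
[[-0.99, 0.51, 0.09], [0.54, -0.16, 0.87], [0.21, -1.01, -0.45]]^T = [[-0.99, 0.54, 0.21], [0.51, -0.16, -1.01], [0.09, 0.87, -0.45]]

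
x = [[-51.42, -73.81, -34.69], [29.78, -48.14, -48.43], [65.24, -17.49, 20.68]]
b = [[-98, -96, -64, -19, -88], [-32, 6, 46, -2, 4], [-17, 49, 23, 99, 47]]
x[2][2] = 20.68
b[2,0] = -17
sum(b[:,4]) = -37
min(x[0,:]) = -73.81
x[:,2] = [-34.69, -48.43, 20.68]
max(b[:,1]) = 49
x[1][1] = -48.14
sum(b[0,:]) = -365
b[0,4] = -88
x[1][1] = -48.14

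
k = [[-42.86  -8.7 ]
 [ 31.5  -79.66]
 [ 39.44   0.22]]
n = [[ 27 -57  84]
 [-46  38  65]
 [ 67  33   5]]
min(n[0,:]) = -57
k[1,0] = 31.5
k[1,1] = -79.66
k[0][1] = -8.7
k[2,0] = 39.44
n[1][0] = -46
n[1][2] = 65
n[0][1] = -57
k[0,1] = -8.7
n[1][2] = 65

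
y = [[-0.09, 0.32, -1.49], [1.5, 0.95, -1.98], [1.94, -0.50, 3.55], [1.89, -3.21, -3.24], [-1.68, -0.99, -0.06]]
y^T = [[-0.09, 1.50, 1.94, 1.89, -1.68],[0.32, 0.95, -0.5, -3.21, -0.99],[-1.49, -1.98, 3.55, -3.24, -0.06]]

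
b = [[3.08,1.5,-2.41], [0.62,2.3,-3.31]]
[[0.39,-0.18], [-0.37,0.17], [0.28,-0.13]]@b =[[1.09, 0.17, -0.34], [-1.03, -0.16, 0.33], [0.78, 0.12, -0.24]]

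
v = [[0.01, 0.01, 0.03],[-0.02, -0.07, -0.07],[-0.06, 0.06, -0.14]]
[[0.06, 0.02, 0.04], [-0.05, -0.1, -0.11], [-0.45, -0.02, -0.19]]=v @ [[0.67, -0.83, 2.90], [-1.68, 0.78, 0.44], [2.24, 0.82, 0.32]]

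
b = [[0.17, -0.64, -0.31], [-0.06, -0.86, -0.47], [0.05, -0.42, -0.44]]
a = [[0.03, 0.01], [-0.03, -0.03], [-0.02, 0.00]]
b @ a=[[0.03, 0.02], [0.03, 0.03], [0.02, 0.01]]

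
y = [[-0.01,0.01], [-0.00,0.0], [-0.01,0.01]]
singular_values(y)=[0.02, 0.0]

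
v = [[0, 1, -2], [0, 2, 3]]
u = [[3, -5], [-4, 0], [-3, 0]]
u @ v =[[0, -7, -21], [0, -4, 8], [0, -3, 6]]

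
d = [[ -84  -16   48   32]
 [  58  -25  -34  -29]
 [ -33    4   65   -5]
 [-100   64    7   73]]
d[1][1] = -25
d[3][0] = -100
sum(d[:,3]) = 71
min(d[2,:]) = -33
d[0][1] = -16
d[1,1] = -25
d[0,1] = -16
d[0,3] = 32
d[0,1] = -16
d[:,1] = [-16, -25, 4, 64]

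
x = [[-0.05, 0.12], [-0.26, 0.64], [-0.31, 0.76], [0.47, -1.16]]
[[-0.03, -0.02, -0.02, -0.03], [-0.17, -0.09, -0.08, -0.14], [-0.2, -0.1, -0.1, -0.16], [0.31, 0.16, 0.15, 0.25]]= x @ [[0.19, -0.06, -0.06, 0.6], [-0.19, -0.16, -0.15, 0.03]]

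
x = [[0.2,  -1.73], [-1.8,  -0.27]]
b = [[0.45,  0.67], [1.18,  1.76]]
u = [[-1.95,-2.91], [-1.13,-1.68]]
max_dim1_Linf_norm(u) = 2.91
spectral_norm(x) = 1.83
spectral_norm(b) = 2.27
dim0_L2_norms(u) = [2.25, 3.36]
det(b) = 0.00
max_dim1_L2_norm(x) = 1.82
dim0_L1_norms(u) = [3.08, 4.59]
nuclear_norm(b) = 2.27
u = x @ b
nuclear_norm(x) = 3.56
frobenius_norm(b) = 2.27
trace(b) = 2.21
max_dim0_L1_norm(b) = 2.43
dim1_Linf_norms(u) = [2.91, 1.68]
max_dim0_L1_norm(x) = 2.0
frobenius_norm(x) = 2.52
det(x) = -3.17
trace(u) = -3.63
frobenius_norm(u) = 4.05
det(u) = -0.01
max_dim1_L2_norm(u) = 3.5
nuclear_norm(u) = 4.05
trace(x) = -0.07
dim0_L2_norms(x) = [1.81, 1.75]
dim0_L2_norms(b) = [1.26, 1.88]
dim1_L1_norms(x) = [1.93, 2.07]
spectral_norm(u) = 4.05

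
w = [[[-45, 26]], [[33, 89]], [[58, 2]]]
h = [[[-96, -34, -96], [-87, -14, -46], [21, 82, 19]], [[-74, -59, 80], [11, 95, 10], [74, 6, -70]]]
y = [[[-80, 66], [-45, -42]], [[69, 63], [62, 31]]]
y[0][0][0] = -80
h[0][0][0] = -96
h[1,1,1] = 95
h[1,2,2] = -70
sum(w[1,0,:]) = 122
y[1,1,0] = 62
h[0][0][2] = -96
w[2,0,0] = 58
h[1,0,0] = -74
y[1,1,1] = 31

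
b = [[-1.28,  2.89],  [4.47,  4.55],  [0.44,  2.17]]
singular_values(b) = [6.81, 3.03]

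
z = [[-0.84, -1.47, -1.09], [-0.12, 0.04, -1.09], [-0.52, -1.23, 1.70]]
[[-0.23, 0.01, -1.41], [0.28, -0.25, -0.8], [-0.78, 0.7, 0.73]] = z@[[-0.36, -0.68, 0.3], [0.51, 0.15, 0.26], [-0.20, 0.31, 0.71]]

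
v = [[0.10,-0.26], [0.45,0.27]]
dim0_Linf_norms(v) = [0.45, 0.27]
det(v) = 0.14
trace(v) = 0.37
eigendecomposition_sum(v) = [[0.05+0.19j, -0.13+0.07j], [(0.22-0.13j), (0.13+0.14j)]] + [[(0.05-0.19j),(-0.13-0.07j)],[(0.22+0.13j),(0.13-0.14j)]]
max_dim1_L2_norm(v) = 0.52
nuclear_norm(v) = 0.80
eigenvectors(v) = [[0.15-0.59j, (0.15+0.59j)], [(-0.8+0j), -0.80-0.00j]]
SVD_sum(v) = [[-0.05,-0.04], [0.43,0.3]] + [[0.15, -0.22], [0.02, -0.03]]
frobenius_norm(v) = 0.59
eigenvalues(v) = [(0.18+0.33j), (0.18-0.33j)]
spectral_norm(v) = 0.53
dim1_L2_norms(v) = [0.28, 0.52]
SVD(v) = [[0.12, -0.99], [-0.99, -0.12]] @ diag([0.5277878658647817, 0.2728368901851423]) @ [[-0.82, -0.57],[-0.57, 0.82]]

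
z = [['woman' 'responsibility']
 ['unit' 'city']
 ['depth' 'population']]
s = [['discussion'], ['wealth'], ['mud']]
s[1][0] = 'wealth'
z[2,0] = 'depth'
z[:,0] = ['woman', 'unit', 'depth']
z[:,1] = ['responsibility', 'city', 'population']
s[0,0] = 'discussion'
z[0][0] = 'woman'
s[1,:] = ['wealth']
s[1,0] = 'wealth'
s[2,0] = 'mud'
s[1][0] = 'wealth'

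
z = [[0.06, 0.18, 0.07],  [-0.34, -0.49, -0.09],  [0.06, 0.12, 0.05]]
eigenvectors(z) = [[0.38, -0.71, 0.40],[-0.9, 0.65, -0.41],[0.23, -0.28, 0.82]]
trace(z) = -0.38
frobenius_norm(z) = 0.65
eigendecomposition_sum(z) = [[0.2, 0.22, 0.02],[-0.46, -0.53, -0.04],[0.12, 0.13, 0.01]] + [[-0.13, -0.05, 0.04], [0.12, 0.04, -0.04], [-0.05, -0.02, 0.02]] + [[-0.00, 0.0, 0.01], [0.0, -0.00, -0.01], [-0.01, 0.00, 0.02]]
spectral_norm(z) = 0.65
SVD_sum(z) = [[0.10, 0.16, 0.03], [-0.32, -0.50, -0.11], [0.07, 0.12, 0.02]] + [[-0.04, 0.02, 0.04], [-0.02, 0.01, 0.02], [-0.02, 0.01, 0.02]] + [[-0.0,  0.0,  -0.0], [0.00,  -0.0,  0.00], [0.00,  -0.00,  0.01]]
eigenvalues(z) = [-0.32, -0.08, 0.02]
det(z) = 0.00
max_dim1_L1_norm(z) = 0.92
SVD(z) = [[-0.30,-0.84,-0.45], [0.93,-0.36,0.06], [-0.22,-0.4,0.89]] @ diag([0.6481487099833951, 0.07070328721346292, 0.010212488632611974]) @ [[-0.54, -0.83, -0.18],[0.69, -0.31, -0.65],[0.49, -0.47, 0.74]]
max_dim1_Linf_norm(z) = 0.49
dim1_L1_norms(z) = [0.31, 0.92, 0.23]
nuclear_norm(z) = 0.73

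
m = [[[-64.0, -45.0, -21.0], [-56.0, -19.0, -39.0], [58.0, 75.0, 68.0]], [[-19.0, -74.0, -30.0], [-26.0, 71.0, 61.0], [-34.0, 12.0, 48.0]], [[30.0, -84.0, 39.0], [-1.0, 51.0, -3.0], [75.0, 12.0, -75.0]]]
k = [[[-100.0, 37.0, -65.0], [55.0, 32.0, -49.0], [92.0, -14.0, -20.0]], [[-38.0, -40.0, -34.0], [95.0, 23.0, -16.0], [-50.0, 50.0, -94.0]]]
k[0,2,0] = 92.0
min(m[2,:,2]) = -75.0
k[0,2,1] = -14.0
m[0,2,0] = 58.0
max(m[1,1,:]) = 71.0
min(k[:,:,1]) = -40.0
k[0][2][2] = -20.0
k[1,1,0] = 95.0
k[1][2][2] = -94.0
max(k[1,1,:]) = 95.0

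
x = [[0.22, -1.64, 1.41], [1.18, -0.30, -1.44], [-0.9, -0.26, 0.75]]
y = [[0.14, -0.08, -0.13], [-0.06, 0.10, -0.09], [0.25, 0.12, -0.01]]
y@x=[[0.05, -0.17, 0.22],[0.19, 0.09, -0.30],[0.21, -0.44, 0.17]]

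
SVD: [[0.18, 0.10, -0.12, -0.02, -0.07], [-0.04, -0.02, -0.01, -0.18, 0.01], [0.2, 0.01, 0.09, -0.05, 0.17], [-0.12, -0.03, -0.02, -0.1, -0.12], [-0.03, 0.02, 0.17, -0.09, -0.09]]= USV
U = [[-0.38,0.44,0.78,0.22,-0.04], [0.19,-0.36,0.46,-0.64,-0.45], [-0.68,-0.58,0.06,-0.12,0.42], [0.53,-0.01,0.34,-0.13,0.77], [0.27,-0.57,0.24,0.71,-0.18]]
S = [0.35, 0.26, 0.22, 0.16, 0.02]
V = [[-0.82, -0.17, 0.05, -0.20, -0.51], [-0.01, 0.13, -0.77, 0.54, -0.31], [0.38, 0.29, -0.26, -0.70, -0.46], [0.22, 0.33, 0.58, 0.42, -0.58], [0.37, -0.87, 0.00, 0.05, -0.32]]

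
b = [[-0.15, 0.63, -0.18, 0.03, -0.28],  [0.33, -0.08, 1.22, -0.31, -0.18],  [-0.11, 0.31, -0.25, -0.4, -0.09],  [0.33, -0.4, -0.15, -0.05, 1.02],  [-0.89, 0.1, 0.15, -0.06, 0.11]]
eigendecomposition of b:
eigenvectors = [[-0.40+0.00j, (-0.06+0.25j), (-0.06-0.25j), -0.39+0.16j, -0.39-0.16j], [-0.69+0.00j, -0.53+0.00j, (-0.53-0j), 0.26-0.27j, 0.26+0.27j], [(-0.31+0j), -0.25-0.18j, -0.25+0.18j, 0.11+0.20j, 0.11-0.20j], [0.45+0.00j, (-0.2+0.48j), (-0.2-0.48j), 0.71+0.00j, 0.71-0.00j], [0.25+0.00j, (-0.53-0.07j), (-0.53+0.07j), -0.35+0.05j, -0.35-0.05j]]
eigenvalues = [(0.94+0j), (0.23+0.51j), (0.23-0.51j), (-0.91+0.25j), (-0.91-0.25j)]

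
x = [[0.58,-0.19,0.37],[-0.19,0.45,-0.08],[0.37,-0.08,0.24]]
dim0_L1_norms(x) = [1.14, 0.72, 0.69]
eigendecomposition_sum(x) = [[0.55, -0.29, 0.34],[-0.29, 0.15, -0.18],[0.34, -0.18, 0.21]] + [[-0.00, -0.0, 0.0], [-0.0, -0.0, 0.00], [0.00, 0.0, -0.0]] + [[0.03,0.1,0.03], [0.10,0.30,0.1], [0.03,0.1,0.03]]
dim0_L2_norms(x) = [0.71, 0.49, 0.45]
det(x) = -0.00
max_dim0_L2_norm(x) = 0.71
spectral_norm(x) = 0.91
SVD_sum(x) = [[0.55, -0.29, 0.34], [-0.29, 0.15, -0.18], [0.34, -0.18, 0.21]] + [[0.03, 0.1, 0.03], [0.10, 0.3, 0.1], [0.03, 0.10, 0.03]] + [[-0.0, -0.00, 0.0], [-0.0, -0.00, 0.00], [0.0, 0.00, -0.00]]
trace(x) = 1.27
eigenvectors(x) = [[-0.78,0.56,0.29], [0.41,0.09,0.91], [-0.48,-0.83,0.29]]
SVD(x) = [[-0.78, -0.29, -0.56],[0.41, -0.91, -0.09],[-0.48, -0.29, 0.83]] @ diag([0.9076215956054985, 0.36266094270355725, 0.00028253830905575444]) @ [[-0.78, 0.41, -0.48], [-0.29, -0.91, -0.29], [0.56, 0.09, -0.83]]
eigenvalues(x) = [0.91, -0.0, 0.36]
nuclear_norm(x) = 1.27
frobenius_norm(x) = 0.98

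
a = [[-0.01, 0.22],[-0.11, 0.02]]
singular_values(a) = [0.22, 0.11]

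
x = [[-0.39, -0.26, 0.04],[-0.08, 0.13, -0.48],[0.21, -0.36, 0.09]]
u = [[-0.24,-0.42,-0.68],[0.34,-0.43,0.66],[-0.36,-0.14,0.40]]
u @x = [[-0.02, 0.25, 0.13],[0.04, -0.38, 0.28],[0.24, -0.07, 0.09]]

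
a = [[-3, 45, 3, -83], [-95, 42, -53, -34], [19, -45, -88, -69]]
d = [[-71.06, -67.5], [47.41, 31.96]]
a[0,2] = 3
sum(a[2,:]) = -183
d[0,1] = -67.5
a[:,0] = [-3, -95, 19]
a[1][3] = -34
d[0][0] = -71.06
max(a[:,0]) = 19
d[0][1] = -67.5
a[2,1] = -45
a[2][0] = 19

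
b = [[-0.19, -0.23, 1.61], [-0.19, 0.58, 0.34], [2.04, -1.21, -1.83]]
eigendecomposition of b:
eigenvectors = [[0.51,0.82,0.78],[0.11,0.12,0.45],[-0.85,0.56,0.44]]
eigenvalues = [-2.9, 0.88, 0.58]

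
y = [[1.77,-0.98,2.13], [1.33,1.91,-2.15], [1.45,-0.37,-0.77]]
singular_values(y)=[3.7, 2.64, 0.91]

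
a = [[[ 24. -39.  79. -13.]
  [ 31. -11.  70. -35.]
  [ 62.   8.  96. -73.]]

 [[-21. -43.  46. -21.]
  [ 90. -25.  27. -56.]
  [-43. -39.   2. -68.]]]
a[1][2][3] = -68.0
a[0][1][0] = 31.0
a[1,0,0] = -21.0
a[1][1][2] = 27.0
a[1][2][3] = -68.0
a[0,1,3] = -35.0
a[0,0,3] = -13.0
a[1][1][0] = 90.0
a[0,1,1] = -11.0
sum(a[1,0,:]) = -39.0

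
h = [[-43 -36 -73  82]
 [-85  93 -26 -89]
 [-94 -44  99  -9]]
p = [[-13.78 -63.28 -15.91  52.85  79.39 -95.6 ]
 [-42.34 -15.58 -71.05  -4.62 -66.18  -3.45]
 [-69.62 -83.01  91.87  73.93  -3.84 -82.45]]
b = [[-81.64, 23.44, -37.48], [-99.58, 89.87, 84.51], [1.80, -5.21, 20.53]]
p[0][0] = -13.78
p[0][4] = 79.39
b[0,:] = [-81.64, 23.44, -37.48]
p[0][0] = -13.78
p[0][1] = -63.28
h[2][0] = -94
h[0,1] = -36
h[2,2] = 99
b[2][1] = -5.21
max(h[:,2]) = 99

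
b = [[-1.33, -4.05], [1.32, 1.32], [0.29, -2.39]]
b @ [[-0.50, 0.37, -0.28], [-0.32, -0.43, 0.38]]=[[1.96, 1.25, -1.17],  [-1.08, -0.08, 0.13],  [0.62, 1.14, -0.99]]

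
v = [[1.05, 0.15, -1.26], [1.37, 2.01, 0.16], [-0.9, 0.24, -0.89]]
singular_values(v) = [2.58, 1.55, 1.11]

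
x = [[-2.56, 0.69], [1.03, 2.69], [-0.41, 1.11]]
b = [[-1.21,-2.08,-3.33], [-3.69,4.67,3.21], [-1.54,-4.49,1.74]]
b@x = [[2.32, -10.13], [12.94, 13.58], [-1.4, -11.21]]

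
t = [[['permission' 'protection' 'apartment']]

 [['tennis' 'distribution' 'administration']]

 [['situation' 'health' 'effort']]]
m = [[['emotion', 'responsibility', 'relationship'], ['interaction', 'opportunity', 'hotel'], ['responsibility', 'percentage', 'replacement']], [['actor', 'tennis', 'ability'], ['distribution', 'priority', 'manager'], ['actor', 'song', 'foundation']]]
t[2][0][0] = 'situation'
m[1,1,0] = 'distribution'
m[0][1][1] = 'opportunity'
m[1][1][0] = 'distribution'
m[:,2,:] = [['responsibility', 'percentage', 'replacement'], ['actor', 'song', 'foundation']]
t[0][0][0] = 'permission'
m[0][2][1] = 'percentage'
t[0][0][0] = 'permission'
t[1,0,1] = 'distribution'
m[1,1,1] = 'priority'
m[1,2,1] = 'song'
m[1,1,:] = ['distribution', 'priority', 'manager']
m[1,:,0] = ['actor', 'distribution', 'actor']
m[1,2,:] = ['actor', 'song', 'foundation']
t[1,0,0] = 'tennis'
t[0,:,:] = [['permission', 'protection', 'apartment']]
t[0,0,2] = 'apartment'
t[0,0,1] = 'protection'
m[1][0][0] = 'actor'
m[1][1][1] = 'priority'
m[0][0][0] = 'emotion'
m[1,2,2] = 'foundation'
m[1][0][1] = 'tennis'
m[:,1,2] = ['hotel', 'manager']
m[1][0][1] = 'tennis'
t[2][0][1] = 'health'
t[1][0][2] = 'administration'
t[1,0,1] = 'distribution'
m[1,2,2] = 'foundation'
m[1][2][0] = 'actor'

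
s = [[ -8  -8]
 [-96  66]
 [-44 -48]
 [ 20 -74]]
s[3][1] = -74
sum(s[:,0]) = -128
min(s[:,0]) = -96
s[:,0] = [-8, -96, -44, 20]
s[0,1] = -8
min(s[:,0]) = -96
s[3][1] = -74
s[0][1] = -8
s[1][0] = -96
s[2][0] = -44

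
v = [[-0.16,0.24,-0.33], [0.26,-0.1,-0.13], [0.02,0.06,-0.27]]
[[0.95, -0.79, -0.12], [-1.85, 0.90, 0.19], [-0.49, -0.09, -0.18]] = v @ [[-3.83, 3.93, 3.39], [5.07, 0.32, 4.39], [2.67, 0.71, 1.91]]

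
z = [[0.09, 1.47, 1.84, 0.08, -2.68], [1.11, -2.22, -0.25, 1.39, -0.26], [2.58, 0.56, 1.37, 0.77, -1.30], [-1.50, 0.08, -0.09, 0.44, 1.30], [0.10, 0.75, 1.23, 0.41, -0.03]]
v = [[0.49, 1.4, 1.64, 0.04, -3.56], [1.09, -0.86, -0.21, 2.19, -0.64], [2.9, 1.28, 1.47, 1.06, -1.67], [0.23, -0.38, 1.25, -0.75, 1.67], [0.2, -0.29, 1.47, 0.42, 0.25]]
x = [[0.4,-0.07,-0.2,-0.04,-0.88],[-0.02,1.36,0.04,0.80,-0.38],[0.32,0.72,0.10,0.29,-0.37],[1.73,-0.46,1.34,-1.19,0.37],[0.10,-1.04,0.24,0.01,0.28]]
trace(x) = 0.95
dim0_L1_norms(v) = [4.91, 4.21, 6.04, 4.46, 7.79]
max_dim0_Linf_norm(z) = 2.68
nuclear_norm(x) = 6.14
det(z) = 8.91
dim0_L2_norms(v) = [3.15, 2.14, 2.94, 2.58, 4.33]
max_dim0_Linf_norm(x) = 1.73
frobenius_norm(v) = 6.96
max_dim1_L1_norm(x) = 5.09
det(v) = -14.65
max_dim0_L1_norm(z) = 5.57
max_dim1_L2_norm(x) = 2.56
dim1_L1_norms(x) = [1.59, 2.6, 1.8, 5.09, 1.67]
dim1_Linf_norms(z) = [2.68, 2.22, 2.58, 1.5, 1.23]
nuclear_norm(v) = 12.84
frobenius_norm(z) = 6.20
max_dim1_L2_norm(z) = 3.57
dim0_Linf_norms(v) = [2.9, 1.4, 1.64, 2.19, 3.56]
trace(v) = 0.60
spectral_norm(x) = 2.77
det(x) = 0.09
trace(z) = -0.35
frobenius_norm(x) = 3.50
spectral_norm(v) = 5.52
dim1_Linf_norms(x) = [0.88, 1.36, 0.72, 1.73, 1.04]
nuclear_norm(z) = 11.41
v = z + x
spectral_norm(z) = 4.72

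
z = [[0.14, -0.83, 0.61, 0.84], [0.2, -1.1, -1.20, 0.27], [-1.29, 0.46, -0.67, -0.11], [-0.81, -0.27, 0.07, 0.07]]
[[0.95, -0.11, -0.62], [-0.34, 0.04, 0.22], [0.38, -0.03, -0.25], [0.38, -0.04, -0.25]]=z @ [[-0.43, 0.04, 0.28],  [0.29, -0.03, -0.19],  [0.24, -0.03, -0.16],  [1.31, -0.14, -0.86]]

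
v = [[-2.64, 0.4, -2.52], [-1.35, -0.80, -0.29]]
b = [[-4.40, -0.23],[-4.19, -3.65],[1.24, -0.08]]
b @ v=[[11.93, -1.58, 11.15],[15.99, 1.24, 11.62],[-3.17, 0.56, -3.10]]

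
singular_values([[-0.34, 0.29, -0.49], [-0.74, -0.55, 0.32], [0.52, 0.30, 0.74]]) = [1.16, 0.92, 0.32]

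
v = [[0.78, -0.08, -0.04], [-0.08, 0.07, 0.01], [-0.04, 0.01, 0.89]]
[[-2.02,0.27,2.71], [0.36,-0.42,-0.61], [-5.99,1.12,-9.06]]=v@ [[-2.62, -0.26, 2.51],[3.19, -6.53, -4.39],[-6.88, 1.32, -10.02]]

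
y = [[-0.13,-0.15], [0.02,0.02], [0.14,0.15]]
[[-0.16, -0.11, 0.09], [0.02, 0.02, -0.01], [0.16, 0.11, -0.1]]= y@[[0.43,0.46,-0.82], [0.67,0.33,0.1]]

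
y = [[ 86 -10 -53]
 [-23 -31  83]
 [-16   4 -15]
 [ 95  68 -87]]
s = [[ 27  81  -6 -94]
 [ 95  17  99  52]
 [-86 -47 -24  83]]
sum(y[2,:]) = -27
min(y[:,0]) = -23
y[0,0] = 86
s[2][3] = 83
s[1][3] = 52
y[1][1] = -31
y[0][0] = 86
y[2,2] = -15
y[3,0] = 95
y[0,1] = -10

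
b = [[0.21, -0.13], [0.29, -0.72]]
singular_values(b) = [0.8, 0.14]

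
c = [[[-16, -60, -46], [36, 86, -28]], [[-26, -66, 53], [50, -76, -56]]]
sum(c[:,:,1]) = -116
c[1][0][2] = 53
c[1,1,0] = 50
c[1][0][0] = -26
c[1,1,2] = -56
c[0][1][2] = -28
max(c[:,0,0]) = -16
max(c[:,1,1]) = 86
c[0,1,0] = 36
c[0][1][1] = 86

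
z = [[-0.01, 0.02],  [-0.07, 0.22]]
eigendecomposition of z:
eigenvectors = [[-0.95, -0.09], [-0.30, -1.0]]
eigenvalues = [-0.0, 0.21]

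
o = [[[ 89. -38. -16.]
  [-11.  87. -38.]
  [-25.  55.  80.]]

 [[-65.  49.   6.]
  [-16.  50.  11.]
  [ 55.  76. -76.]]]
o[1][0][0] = -65.0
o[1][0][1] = 49.0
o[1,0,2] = 6.0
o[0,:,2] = [-16.0, -38.0, 80.0]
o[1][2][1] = 76.0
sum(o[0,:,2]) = 26.0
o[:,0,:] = [[89.0, -38.0, -16.0], [-65.0, 49.0, 6.0]]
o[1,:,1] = [49.0, 50.0, 76.0]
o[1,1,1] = 50.0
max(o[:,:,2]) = 80.0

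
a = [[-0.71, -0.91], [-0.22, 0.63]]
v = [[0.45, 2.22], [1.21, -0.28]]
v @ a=[[-0.81, 0.99], [-0.80, -1.28]]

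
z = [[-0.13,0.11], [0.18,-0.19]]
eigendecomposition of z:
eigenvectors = [[0.69, -0.53], [0.72, 0.85]]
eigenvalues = [-0.02, -0.3]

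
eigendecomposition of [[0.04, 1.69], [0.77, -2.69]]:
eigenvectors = [[0.97, -0.47], [0.24, 0.88]]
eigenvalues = [0.45, -3.1]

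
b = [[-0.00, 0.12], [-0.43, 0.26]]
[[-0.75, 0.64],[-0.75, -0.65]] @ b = [[-0.28, 0.08], [0.28, -0.26]]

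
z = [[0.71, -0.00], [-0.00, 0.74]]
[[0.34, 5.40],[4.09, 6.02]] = z@[[0.48, 7.60], [5.53, 8.13]]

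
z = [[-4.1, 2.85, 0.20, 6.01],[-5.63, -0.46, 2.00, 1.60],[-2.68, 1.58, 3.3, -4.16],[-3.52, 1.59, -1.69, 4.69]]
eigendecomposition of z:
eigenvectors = [[0.13+0.00j, (-0.61+0j), (-0.61-0j), 0.10+0.00j], [-0.28+0.00j, -0.20-0.54j, -0.20+0.54j, (-0.74+0j)], [(-0.87+0j), (-0.27-0.33j), (-0.27+0.33j), (0.56+0j)], [0.39+0.00j, (-0.28-0.19j), (-0.28+0.19j), (0.37+0j)]]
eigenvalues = [(6.09+0j), (-0.32+4.56j), (-0.32-4.56j), (-2.02+0j)]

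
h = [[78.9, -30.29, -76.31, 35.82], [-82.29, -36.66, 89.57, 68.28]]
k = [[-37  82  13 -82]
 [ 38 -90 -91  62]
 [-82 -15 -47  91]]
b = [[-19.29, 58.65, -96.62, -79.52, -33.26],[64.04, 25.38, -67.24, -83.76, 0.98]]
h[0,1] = -30.29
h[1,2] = 89.57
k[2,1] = -15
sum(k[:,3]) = 71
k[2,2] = -47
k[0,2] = 13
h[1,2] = 89.57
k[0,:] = [-37, 82, 13, -82]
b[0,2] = -96.62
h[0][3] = 35.82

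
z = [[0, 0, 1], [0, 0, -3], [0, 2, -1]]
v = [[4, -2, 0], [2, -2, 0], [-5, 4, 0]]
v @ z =[[0, 0, 10], [0, 0, 8], [0, 0, -17]]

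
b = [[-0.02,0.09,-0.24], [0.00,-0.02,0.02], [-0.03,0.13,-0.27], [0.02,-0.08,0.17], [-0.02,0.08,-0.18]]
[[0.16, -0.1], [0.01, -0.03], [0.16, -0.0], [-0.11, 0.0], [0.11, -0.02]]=b @ [[-2.59, -1.76], [-1.31, 3.24], [-0.93, 1.76]]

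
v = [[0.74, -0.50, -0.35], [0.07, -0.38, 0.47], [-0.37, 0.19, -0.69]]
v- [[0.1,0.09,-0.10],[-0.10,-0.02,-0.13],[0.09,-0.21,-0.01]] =[[0.64,  -0.59,  -0.25],[0.17,  -0.36,  0.6],[-0.46,  0.4,  -0.68]]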